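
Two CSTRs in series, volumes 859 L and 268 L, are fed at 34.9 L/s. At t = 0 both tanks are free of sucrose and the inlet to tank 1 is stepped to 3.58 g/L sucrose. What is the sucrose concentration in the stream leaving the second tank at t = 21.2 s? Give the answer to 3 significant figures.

1.48 g/L

Each tank obeys Vᵢ dCᵢ/dt = Q(Cᵢ₋₁ − Cᵢ), so τᵢ = Vᵢ/Q.
τ₁ = 859/34.9 = 24.613 s; τ₂ = 268/34.9 = 7.6791 s.
Tank 1: C₁ = C_in(1 − e^(−t/τ₁)). Tank 2 (τ₁ ≠ τ₂): C₂ = C_in[1 − (τ₁ e^(−t/τ₁) − τ₂ e^(−t/τ₂))/(τ₁ − τ₂)].
At t = 21.2: e^(−t/τ₁) = 0.42260, e^(−t/τ₂) = 0.063245.
C₂ = 3.58·[1 − (24.613·0.42260 − 7.6791·0.063245)/(16.934)] = 3.58·0.41444 = 1.4837 g/L.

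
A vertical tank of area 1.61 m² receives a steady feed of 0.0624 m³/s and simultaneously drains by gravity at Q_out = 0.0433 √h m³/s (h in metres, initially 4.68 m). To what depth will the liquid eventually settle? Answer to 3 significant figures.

A dh/dt = Q_in − 0.0433 √h. Steady state requires inflow = outflow:
Q_in = 0.0433 √h_ss ⇒ √h_ss = 0.0624/0.0433 = 1.4411.
h_ss = 1.4411² = 2.0768 m. (Since h₀ = 4.68 m > h_ss, the level will fall toward this value.)

2.08 m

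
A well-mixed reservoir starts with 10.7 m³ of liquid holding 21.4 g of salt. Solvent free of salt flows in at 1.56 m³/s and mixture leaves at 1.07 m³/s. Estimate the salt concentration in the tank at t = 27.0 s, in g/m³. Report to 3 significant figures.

Total volume: dV/dt = Q_in − Q_out = 0.49000 m³/s, so V(t) = 10.7 + 0.49000 t and V(27.0) = 23.930 m³.
No salt enters, so dm/dt = −Q_out · (m/V).
Separate: dm/m = −Q_out dt/V(t) ⇒ ln(m/m₀) = −(Q_out/(Q_in−Q_out)) ln(V/V₀).
m = m₀ (V₀/V)^(Q_out/(Q_in−Q_out)) = 21.4 × (10.7/23.930)^(2.1837) = 3.6906 g.
C = m/V = 3.6906/23.930 = 0.15422 g/m³.

0.154 g/m³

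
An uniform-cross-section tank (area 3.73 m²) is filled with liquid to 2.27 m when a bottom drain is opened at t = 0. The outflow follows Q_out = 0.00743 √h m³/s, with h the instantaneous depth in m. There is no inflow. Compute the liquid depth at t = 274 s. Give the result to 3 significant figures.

1.52 m

A dh/dt = −Q_out = −0.00743 √h.
This is separable: 2 d(√h)/dt = −0.00743/A, so √h = √h₀ − (0.00743/(2A)) t.
√h = √2.27 − 0.00743·274/(2·3.73) = 1.5067 − 0.27290 = 1.2338.
h = 1.2338² = 1.5221 m.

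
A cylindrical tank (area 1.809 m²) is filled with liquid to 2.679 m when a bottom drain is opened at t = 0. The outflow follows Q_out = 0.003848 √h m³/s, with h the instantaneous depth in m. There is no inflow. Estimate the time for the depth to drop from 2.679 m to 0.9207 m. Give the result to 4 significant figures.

A dh/dt = −Q_out = −0.003848 √h.
Separate and integrate: 2(√h − √h₀) = −(0.003848/A) t.
t = 2A(√h₀ − √h)/0.003848 = 2·1.809·(√2.679 − √0.9207)/0.003848
  = 3.61800 × (1.63677 − 0.959531) / 0.003848 = 636.755 s.

636.8 s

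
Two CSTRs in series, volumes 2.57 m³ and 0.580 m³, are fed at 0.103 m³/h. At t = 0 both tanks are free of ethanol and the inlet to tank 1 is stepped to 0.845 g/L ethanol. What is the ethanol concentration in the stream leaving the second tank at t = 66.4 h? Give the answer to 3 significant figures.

Each tank obeys Vᵢ dCᵢ/dt = Q(Cᵢ₋₁ − Cᵢ), so τᵢ = Vᵢ/Q.
τ₁ = 2.57/0.103 = 24.951 h; τ₂ = 0.580/0.103 = 5.6311 h.
Tank 1: C₁ = C_in(1 − e^(−t/τ₁)). Tank 2 (τ₁ ≠ τ₂): C₂ = C_in[1 − (τ₁ e^(−t/τ₁) − τ₂ e^(−t/τ₂))/(τ₁ − τ₂)].
At t = 66.4: e^(−t/τ₁) = 0.069867, e^(−t/τ₂) = 7.5669e-06.
C₂ = 0.845·[1 − (24.951·0.069867 − 5.6311·7.5669e-06)/(19.320)] = 0.845·0.90977 = 0.76876 g/L.

0.769 g/L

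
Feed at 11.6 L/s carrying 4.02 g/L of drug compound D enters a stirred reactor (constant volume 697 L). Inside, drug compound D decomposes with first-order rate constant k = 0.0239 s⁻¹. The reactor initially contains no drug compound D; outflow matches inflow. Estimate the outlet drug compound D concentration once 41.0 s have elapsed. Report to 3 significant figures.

1.34 g/L

Accumulation = in − out − consumed: V dC/dt = Q C_in − Q C − k V C.
dC/dt = (Q/V) C_in − (Q/V + k) C; effective rate a = Q/V + k = 0.016643 + 0.0239 = 0.040543 s⁻¹.
C_ss = Q C_in/(Q + kV) = 1.6502 g/L; C(t) = C_ss + (C₀ − C_ss) e^(−a t).
C(41.0) = 1.6502 + (-1.6502)·e^(−0.040543·41.0) = 1.6502 + (-1.6502)·0.18971 = 1.3371 g/L.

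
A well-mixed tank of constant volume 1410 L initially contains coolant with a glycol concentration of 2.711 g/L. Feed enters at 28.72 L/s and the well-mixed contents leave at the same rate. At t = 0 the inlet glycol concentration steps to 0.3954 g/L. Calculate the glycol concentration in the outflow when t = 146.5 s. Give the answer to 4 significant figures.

0.5125 g/L

Species balance on the tank: V dC/dt = Q(C_in − C).
Time constant τ = V/Q = 1410/28.72 = 49.0947 s.
Solution: C(t) = C_in + (C₀ − C_in) e^(−t/τ).
C(146.5) = 0.3954 + (2.711 − 0.3954)·e^(−146.5/49.0947) = 0.3954 + (2.31560)·0.0505886 = 0.512543 g/L.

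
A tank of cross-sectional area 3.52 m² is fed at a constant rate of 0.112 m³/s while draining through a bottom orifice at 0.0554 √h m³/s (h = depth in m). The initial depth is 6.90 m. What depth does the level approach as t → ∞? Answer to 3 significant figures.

4.09 m

A dh/dt = Q_in − 0.0554 √h. Steady state requires inflow = outflow:
Q_in = 0.0554 √h_ss ⇒ √h_ss = 0.112/0.0554 = 2.0217.
h_ss = 2.0217² = 4.0871 m. (Since h₀ = 6.90 m > h_ss, the level will fall toward this value.)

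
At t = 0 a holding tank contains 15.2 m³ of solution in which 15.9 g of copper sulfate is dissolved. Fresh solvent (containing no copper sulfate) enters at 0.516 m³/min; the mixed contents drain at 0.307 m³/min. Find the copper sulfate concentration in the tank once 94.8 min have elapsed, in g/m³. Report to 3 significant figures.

Let m(t) be the amount of copper sulfate. Volume: V(t) = V₀ + (Q_in − Q_out) t = 15.2 + 0.20900 t; V(94.8) = 35.013 m³.
Species balance (pure solvent in): dm/dt = −Q_out · m/V(t).
dm/m = −Q_out dt/(V₀ + 0.20900 t); integrating gives ln(m/m₀) = −(Q_out/(Q_in−Q_out)) ln(V/V₀).
m = m₀ (V₀/V)^(Q_out/(Q_in−Q_out)) = 15.9 × (15.2/35.013)^(1.4689) = 4.6675 g.
C = m/V = 4.6675/35.013 = 0.13331 g/m³.

0.133 g/m³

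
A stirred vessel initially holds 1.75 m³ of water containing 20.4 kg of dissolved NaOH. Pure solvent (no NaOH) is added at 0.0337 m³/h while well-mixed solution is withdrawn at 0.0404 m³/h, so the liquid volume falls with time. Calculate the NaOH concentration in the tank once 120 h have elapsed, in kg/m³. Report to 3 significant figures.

0.528 kg/m³

Total volume: dV/dt = Q_in − Q_out = -0.0067000 m³/h, so V(t) = 1.75 − 0.0067000 t and V(120) = 0.94600 m³.
No NaOH enters, so dm/dt = −Q_out · (m/V).
dm/m = −Q_out dt/(V₀ − 0.0067000 t); integrating gives ln(m/m₀) = −(Q_out/(Q_in−Q_out)) ln(V/V₀).
m = m₀ (V₀/V)^(Q_out/(Q_in−Q_out)) = 20.4 × (1.75/0.94600)^(-6.0299) = 0.49977 kg.
C = m/V = 0.49977/0.94600 = 0.52830 kg/m³.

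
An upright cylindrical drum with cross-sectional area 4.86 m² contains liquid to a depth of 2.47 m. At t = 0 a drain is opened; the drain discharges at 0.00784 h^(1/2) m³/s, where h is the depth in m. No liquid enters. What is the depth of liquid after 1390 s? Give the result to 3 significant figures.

A dh/dt = −Q_out = −0.00784 √h.
This is separable: 2 d(√h)/dt = −0.00784/A, so √h = √h₀ − (0.00784/(2A)) t.
√h = √2.47 − 0.00784·1390/(2·4.86) = 1.5716 − 1.1212 = 0.45047.
h = 0.45047² = 0.20292 m.

0.203 m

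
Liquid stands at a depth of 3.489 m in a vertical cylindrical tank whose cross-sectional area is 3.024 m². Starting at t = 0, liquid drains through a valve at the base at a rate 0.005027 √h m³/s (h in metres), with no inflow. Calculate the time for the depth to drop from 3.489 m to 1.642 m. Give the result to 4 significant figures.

Volume balance on the tank: A dh/dt = −0.005027 √h.
∫ h^(−1/2) dh = −(0.005027/A) ∫ dt, giving 2√h = 2√h₀ − (0.005027/A) t.
t = 2A(√h₀ − √h)/0.005027 = 2·3.024·(√3.489 − √1.642)/0.005027
  = 6.04800 × (1.86789 − 1.28141) / 0.005027 = 705.597 s.

705.6 s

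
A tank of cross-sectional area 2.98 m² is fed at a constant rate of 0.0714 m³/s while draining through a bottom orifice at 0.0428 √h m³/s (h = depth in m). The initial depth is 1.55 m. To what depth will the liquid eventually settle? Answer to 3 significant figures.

2.78 m

Accumulation of liquid (constant cross-section A): A dh/dt = Q_in − 0.0428 √h. At steady state dh/dt = 0:
Q_in = 0.0428 √h_ss ⇒ √h_ss = 0.0714/0.0428 = 1.6682.
h_ss = 1.6682² = 2.7830 m. (Since h₀ = 1.55 m < h_ss, the level will rise toward this value.)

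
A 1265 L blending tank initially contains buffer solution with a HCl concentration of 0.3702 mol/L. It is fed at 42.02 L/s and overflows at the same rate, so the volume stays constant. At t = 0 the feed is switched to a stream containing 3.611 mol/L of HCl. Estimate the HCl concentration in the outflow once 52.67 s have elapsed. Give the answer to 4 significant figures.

Species balance on the tank: V dC/dt = Q(C_in − C).
Time constant τ = V/Q = 1265/42.02 = 30.1047 s.
Solution: C(t) = C_in + (C₀ − C_in) e^(−t/τ).
C(52.67) = 3.611 + (0.3702 − 3.611)·e^(−52.67/30.1047) = 3.611 + (-3.24080)·0.173850 = 3.04759 mol/L.

3.048 mol/L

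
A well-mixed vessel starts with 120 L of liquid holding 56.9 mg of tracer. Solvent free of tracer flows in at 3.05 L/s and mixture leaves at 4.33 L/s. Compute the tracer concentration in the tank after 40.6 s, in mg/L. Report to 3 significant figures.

Total volume: dV/dt = Q_in − Q_out = -1.2800 L/s, so V(t) = 120 − 1.2800 t and V(40.6) = 68.032 L.
Species balance (pure solvent in): dm/dt = −Q_out · m/V(t).
Separate: dm/m = −Q_out dt/V(t) ⇒ ln(m/m₀) = −(Q_out/(Q_in−Q_out)) ln(V/V₀).
m = m₀ (V₀/V)^(Q_out/(Q_in−Q_out)) = 56.9 × (120/68.032)^(-3.3828) = 8.3437 mg.
C = m/V = 8.3437/68.032 = 0.12264 mg/L.

0.123 mg/L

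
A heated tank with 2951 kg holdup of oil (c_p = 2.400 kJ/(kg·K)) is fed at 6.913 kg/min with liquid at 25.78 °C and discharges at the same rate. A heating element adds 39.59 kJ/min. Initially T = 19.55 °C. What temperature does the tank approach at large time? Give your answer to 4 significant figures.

28.17 °C

M c_p dT/dt = ṁ c_p (T_in − T) + Q̇.
At steady state dT/dt = 0 ⇒ T_ss = T_in + Q̇/(ṁ c_p) = 25.78 + 39.59/(6.913·2.400) = 28.1662 °C.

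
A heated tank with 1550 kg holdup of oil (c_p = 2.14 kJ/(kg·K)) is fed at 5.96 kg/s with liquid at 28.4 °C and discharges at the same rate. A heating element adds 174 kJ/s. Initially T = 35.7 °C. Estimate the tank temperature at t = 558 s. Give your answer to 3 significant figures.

M c_p dT/dt = ṁ c_p (T_in − T) + Q̇.
τ = M/ṁ = 260.07 s; T_ss = T_in + Q̇/(ṁ c_p) = 28.4 + 174/(5.96·2.14) = 42.042 °C.
T approaches T_ss exponentially: T(t) = T_ss + (T₀ − T_ss) e^(−t/τ).
T(558) = 42.042 + (-6.3424)·e^(−558/260.07) = 42.042 + (-6.3424)·0.11700 = 41.300 °C.

41.3 °C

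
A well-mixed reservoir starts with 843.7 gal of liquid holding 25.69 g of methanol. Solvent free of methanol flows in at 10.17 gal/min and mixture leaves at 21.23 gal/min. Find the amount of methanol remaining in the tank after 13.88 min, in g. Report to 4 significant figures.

Let m(t) be the amount of methanol. Volume: V(t) = V₀ + (Q_in − Q_out) t = 843.7 − 11.0600 t; V(13.88) = 690.187 gal.
No methanol enters, so dm/dt = −Q_out · (m/V).
dm/m = −Q_out dt/(V₀ − 11.0600 t); integrating gives ln(m/m₀) = −(Q_out/(Q_in−Q_out)) ln(V/V₀).
m = m₀ (V₀/V)^(Q_out/(Q_in−Q_out)) = 25.69 × (843.7/690.187)^(-1.91953) = 17.4719 g.

17.47 g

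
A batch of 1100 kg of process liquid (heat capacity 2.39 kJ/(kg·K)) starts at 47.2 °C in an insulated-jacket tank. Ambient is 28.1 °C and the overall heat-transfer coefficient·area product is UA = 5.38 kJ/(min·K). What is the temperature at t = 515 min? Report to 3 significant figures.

Lumped-capacitance energy balance: M c_p dT/dt = UA(T_amb − T).
dT/dt = (T_ss − T)/τ with T_ss = T_amb = 28.100 °C, τ = M c_p/UA = 1100·2.39/5.38 = 488.66 min.
Solution: T(t) = T_ss + (T₀ − T_ss) e^(−t/τ).
T(515) = 28.100 + (19.100)·0.34858 = 34.758 °C.

34.8 °C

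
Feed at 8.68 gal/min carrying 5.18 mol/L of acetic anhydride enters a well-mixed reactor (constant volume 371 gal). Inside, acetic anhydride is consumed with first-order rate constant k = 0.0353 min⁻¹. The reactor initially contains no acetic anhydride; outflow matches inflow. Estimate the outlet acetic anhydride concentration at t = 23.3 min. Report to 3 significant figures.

1.54 mol/L

Accumulation = in − out − consumed: V dC/dt = Q C_in − Q C − k V C.
dC/dt = (Q/V) C_in − (Q/V + k) C; effective rate a = Q/V + k = 0.023396 + 0.0353 = 0.058696 min⁻¹.
C_ss = Q C_in/(Q + kV) = 2.0647 mol/L; C(t) = C_ss + (C₀ − C_ss) e^(−a t).
C(23.3) = 2.0647 + (-2.0647)·e^(−0.058696·23.3) = 2.0647 + (-2.0647)·0.25471 = 1.5388 mol/L.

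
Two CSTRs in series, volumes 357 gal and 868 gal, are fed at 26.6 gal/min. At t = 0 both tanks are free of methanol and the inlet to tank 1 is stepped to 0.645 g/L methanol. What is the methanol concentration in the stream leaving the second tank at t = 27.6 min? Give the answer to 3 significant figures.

Each tank obeys Vᵢ dCᵢ/dt = Q(Cᵢ₋₁ − Cᵢ), so τᵢ = Vᵢ/Q.
τ₁ = 357/26.6 = 13.421 min; τ₂ = 868/26.6 = 32.632 min.
Tank 1: C₁ = C_in(1 − e^(−t/τ₁)). Tank 2 (τ₁ ≠ τ₂): C₂ = C_in[1 − (τ₁ e^(−t/τ₁) − τ₂ e^(−t/τ₂))/(τ₁ − τ₂)].
At t = 27.6: e^(−t/τ₁) = 0.12790, e^(−t/τ₂) = 0.42921.
C₂ = 0.645·[1 − (13.421·0.12790 − 32.632·0.42921)/(-19.211)] = 0.645·0.36029 = 0.23239 g/L.

0.232 g/L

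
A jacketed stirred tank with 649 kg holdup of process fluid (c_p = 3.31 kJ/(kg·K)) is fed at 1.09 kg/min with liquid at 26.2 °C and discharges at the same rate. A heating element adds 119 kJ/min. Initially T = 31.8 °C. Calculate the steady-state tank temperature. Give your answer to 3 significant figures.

59.2 °C

M c_p dT/dt = ṁ c_p (T_in − T) + Q̇.
At steady state dT/dt = 0 ⇒ T_ss = T_in + Q̇/(ṁ c_p) = 26.2 + 119/(1.09·3.31) = 59.183 °C.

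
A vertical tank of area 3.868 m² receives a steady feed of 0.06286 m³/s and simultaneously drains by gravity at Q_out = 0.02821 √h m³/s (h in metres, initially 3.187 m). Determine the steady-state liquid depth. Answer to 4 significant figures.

A dh/dt = Q_in − 0.02821 √h. Steady state requires inflow = outflow:
Q_in = 0.02821 √h_ss ⇒ √h_ss = 0.06286/0.02821 = 2.22829.
h_ss = 2.22829² = 4.96527 m. (Since h₀ = 3.187 m < h_ss, the level will rise toward this value.)

4.965 m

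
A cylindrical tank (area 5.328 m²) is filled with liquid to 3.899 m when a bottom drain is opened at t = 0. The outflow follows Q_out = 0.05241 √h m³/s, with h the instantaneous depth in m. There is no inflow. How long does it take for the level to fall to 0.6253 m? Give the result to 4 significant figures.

240.7 s

With no inflow, A dh/dt = −0.05241 √h.
∫ h^(−1/2) dh = −(0.05241/A) ∫ dt, giving 2√h = 2√h₀ − (0.05241/A) t.
t = 2A(√h₀ − √h)/0.05241 = 2·5.328·(√3.899 − √0.6253)/0.05241
  = 10.6560 × (1.97459 − 0.790759) / 0.05241 = 240.696 s.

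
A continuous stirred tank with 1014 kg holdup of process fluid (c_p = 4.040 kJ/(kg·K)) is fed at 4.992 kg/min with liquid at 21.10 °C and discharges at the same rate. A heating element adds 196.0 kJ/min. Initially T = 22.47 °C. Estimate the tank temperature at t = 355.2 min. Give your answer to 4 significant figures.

M c_p dT/dt = ṁ c_p (T_in − T) + Q̇.
Rearrange: dT/dt = (T_ss − T)/τ with τ = M/ṁ = 203.125 min and T_ss = T_in + Q̇/(ṁ c_p) = 30.8185 °C.
This is linear first-order; T(t) = T_ss + (T₀ − T_ss) e^(−t/τ).
T(355.2) = 30.8185 + (-8.34852)·e^(−355.2/203.125) = 30.8185 + (-8.34852)·0.174004 = 29.3658 °C.

29.37 °C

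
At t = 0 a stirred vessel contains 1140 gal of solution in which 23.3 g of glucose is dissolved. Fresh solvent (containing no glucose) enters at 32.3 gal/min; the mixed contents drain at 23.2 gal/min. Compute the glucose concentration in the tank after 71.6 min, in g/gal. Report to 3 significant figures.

Total volume: dV/dt = Q_in − Q_out = 9.1000 gal/min, so V(t) = 1140 + 9.1000 t and V(71.6) = 1791.6 gal.
No glucose enters, so dm/dt = −Q_out · (m/V).
Separate: dm/m = −Q_out dt/V(t) ⇒ ln(m/m₀) = −(Q_out/(Q_in−Q_out)) ln(V/V₀).
m = m₀ (V₀/V)^(Q_out/(Q_in−Q_out)) = 23.3 × (1140/1791.6)^(2.5495) = 7.3592 g.
C = m/V = 7.3592/1791.6 = 0.0041077 g/gal.

0.00411 g/gal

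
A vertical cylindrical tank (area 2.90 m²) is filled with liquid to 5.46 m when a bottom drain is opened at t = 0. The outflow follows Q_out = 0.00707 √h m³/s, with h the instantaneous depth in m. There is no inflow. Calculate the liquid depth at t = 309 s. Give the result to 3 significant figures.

3.84 m

A dh/dt = −Q_out = −0.00707 √h.
This is separable: 2 d(√h)/dt = −0.00707/A, so √h = √h₀ − (0.00707/(2A)) t.
√h = √5.46 − 0.00707·309/(2·2.90) = 2.3367 − 0.37666 = 1.9600.
h = 1.9600² = 3.8416 m.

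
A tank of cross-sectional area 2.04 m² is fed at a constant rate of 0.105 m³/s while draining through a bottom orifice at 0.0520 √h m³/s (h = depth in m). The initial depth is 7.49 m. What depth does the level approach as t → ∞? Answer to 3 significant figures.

4.08 m

A dh/dt = Q_in − 0.0520 √h. Steady state requires inflow = outflow:
Q_in = 0.0520 √h_ss ⇒ √h_ss = 0.105/0.0520 = 2.0192.
h_ss = 2.0192² = 4.0773 m. (Since h₀ = 7.49 m > h_ss, the level will fall toward this value.)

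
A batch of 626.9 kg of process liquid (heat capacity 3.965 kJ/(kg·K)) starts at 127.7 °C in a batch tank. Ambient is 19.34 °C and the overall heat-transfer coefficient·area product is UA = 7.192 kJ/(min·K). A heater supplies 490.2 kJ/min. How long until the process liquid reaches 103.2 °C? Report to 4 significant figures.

Heat balance on the well-mixed liquid: M c_p dT/dt = −UA(T − T_amb) + Q̇.
τ = M c_p/UA = 345.614 min; T_ss = T_amb + Q̇/UA = 19.34 + 490.2/7.192 = 87.4991 °C.
T(t) = T_ss + (T₀ − T_ss)e^(−t/τ); set T = 103.2:
t = −τ ln[(T − T_ss)/(T₀ − T_ss)] = −345.614 · ln(0.390561) = 324.936 min.

324.9 min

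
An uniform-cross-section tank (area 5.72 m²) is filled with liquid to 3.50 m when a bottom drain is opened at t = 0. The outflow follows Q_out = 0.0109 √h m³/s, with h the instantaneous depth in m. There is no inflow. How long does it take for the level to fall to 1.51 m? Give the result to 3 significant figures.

674 s

With no inflow, A dh/dt = −0.0109 √h.
This is separable: 2 d(√h)/dt = −0.0109/A, so √h = √h₀ − (0.0109/(2A)) t.
t = 2A(√h₀ − √h)/0.0109 = 2·5.72·(√3.50 − √1.51)/0.0109
  = 11.440 × (1.8708 − 1.2288) / 0.0109 = 673.81 s.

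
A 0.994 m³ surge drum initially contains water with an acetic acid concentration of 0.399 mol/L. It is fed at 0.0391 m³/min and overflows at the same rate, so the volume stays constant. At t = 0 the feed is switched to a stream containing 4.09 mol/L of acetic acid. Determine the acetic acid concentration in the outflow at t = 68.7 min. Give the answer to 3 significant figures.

Species balance on the tank: V dC/dt = Q(C_in − C).
Time constant τ = V/Q = 0.994/0.0391 = 25.422 min.
Integrating: C(t) = C_in + (C₀ − C_in) e^(−t/τ).
C(68.7) = 4.09 + (0.399 − 4.09)·e^(−68.7/25.422) = 4.09 + (-3.6910)·0.067045 = 3.8425 mol/L.

3.84 mol/L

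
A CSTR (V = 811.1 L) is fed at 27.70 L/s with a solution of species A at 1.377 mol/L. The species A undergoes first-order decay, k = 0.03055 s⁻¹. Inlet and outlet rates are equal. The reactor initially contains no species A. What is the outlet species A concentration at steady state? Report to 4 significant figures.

0.7268 mol/L

Accumulation = in − out − consumed: V dC/dt = Q C_in − Q C − k V C.
At steady state: 0 = Q C_in − (Q + kV) C_ss, so C_ss = Q C_in/(Q + kV).
C_ss = 27.70·1.377/(27.70 + 0.03055·811.1) = 38.1429/52.4791 = 0.726821 mol/L.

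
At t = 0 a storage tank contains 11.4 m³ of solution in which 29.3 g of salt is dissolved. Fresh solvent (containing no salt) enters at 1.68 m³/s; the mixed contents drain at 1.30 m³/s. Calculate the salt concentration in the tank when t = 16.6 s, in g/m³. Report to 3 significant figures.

Let m(t) be the amount of salt. Volume: V(t) = V₀ + (Q_in − Q_out) t = 11.4 + 0.38000 t; V(16.6) = 17.708 m³.
No salt enters, so dm/dt = −Q_out · (m/V).
Separate: dm/m = −Q_out dt/V(t) ⇒ ln(m/m₀) = −(Q_out/(Q_in−Q_out)) ln(V/V₀).
m = m₀ (V₀/V)^(Q_out/(Q_in−Q_out)) = 29.3 × (11.4/17.708)^(3.4211) = 6.4944 g.
C = m/V = 6.4944/17.708 = 0.36675 g/m³.

0.367 g/m³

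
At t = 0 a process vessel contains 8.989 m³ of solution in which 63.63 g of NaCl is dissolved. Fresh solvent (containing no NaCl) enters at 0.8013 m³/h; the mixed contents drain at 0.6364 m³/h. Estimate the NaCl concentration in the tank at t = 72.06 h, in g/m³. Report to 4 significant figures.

0.1181 g/m³

Let m(t) be the amount of NaCl. Volume: V(t) = V₀ + (Q_in − Q_out) t = 8.989 + 0.164900 t; V(72.06) = 20.8717 m³.
No NaCl enters, so dm/dt = −Q_out · (m/V).
Separate: dm/m = −Q_out dt/V(t) ⇒ ln(m/m₀) = −(Q_out/(Q_in−Q_out)) ln(V/V₀).
m = m₀ (V₀/V)^(Q_out/(Q_in−Q_out)) = 63.63 × (8.989/20.8717)^(3.85931) = 2.46461 g.
C = m/V = 2.46461/20.8717 = 0.118084 g/m³.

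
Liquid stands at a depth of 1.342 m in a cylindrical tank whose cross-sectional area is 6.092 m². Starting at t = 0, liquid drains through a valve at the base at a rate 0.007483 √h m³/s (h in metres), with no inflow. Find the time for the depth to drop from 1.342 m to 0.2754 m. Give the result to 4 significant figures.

With no inflow, A dh/dt = −0.007483 √h.
Separate and integrate: 2(√h − √h₀) = −(0.007483/A) t.
t = 2A(√h₀ − √h)/0.007483 = 2·6.092·(√1.342 − √0.2754)/0.007483
  = 12.1840 × (1.15845 − 0.524786) / 0.007483 = 1031.74 s.

1032 s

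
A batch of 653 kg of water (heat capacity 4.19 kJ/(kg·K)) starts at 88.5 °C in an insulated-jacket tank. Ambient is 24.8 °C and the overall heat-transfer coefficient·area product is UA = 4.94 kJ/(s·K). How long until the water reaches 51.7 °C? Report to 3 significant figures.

477 s

First-law balance (no shaft work): M c_p dT/dt = −UA(T − T_amb).
τ = M c_p/UA = 553.86 s; T_ss = T_amb = 24.800 °C.
T(t) = T_ss + (T₀ − T_ss)e^(−t/τ); set T = 51.7:
t = −τ ln[(T − T_ss)/(T₀ − T_ss)] = −553.86 · ln(0.42229) = 477.46 s.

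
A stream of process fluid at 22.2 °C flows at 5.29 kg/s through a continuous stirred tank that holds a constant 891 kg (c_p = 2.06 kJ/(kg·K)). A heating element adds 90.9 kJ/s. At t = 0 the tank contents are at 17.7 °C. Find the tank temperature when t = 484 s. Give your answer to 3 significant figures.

29.8 °C

First-law balance (no shaft work): M c_p dT/dt = ṁ c_p (T_in − T) + 90.9.
Rearrange: dT/dt = (T_ss − T)/τ with τ = M/ṁ = 168.43 s and T_ss = T_in + Q̇/(ṁ c_p) = 30.541 °C.
T approaches T_ss exponentially: T(t) = T_ss + (T₀ − T_ss) e^(−t/τ).
T(484) = 30.541 + (-12.841)·e^(−484/168.43) = 30.541 + (-12.841)·0.056496 = 29.816 °C.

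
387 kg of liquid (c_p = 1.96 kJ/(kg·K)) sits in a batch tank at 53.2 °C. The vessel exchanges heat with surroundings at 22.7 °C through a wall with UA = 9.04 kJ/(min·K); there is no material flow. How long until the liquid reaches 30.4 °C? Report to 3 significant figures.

115 min

Lumped-capacitance energy balance: M c_p dT/dt = UA(T_amb − T).
τ = M c_p/UA = 83.907 min; T_ss = T_amb = 22.700 °C.
T(t) = T_ss + (T₀ − T_ss)e^(−t/τ); set T = 30.4:
t = −τ ln[(T − T_ss)/(T₀ − T_ss)] = −83.907 · ln(0.25246) = 115.50 min.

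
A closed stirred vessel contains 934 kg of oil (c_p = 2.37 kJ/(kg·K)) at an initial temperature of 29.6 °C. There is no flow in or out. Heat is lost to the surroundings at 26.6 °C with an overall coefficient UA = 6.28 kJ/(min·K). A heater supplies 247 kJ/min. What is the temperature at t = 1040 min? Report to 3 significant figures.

M c_p dT/dt = −UA(T − T_amb) + Q̇.
dT/dt = (T_ss − T)/τ with T_ss = T_amb + Q̇/UA = 26.6 + 247/6.28 = 65.931 °C, τ = M c_p/UA = 934·2.37/6.28 = 352.48 min.
T approaches T_ss exponentially: T(t) = T_ss + (T₀ − T_ss) e^(−t/τ).
T(1040) = 65.931 + (-36.331)·0.052313 = 64.031 °C.

64.0 °C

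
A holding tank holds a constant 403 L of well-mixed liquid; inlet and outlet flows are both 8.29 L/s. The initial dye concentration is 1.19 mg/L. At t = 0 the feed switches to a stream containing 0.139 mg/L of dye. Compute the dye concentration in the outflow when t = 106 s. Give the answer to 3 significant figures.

0.258 mg/L

Unsteady species balance (constant V, well mixed): V dC/dt = Q(C_in − C).
Time constant τ = V/Q = 403/8.29 = 48.613 s.
Solution: C(t) = C_in + (C₀ − C_in) e^(−t/τ).
C(106) = 0.139 + (1.19 − 0.139)·e^(−106/48.613) = 0.139 + (1.0510)·0.11299 = 0.25775 mg/L.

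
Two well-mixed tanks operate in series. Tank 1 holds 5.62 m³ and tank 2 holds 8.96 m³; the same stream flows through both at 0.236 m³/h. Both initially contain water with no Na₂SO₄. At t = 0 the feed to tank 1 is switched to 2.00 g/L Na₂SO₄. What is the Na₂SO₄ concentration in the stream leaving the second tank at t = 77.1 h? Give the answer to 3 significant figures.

1.43 g/L

Each tank obeys Vᵢ dCᵢ/dt = Q(Cᵢ₋₁ − Cᵢ), so τᵢ = Vᵢ/Q.
τ₁ = 5.62/0.236 = 23.814 h; τ₂ = 8.96/0.236 = 37.966 h.
Solving the cascade with C₁(0)=C₂(0)=0 gives C₂(t) = C_in[1 − (τ₁ e^(−t/τ₁) − τ₂ e^(−t/τ₂))/(τ₁ − τ₂)].
At t = 77.1: e^(−t/τ₁) = 0.039256, e^(−t/τ₂) = 0.13124.
C₂ = 2.00·[1 − (23.814·0.039256 − 37.966·0.13124)/(-14.153)] = 2.00·0.71400 = 1.4280 g/L.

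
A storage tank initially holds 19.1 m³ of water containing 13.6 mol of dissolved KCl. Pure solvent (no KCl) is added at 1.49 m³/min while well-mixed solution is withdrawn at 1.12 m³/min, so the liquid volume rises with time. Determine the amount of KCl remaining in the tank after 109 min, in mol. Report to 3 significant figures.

0.438 mol

Total volume: dV/dt = Q_in − Q_out = 0.37000 m³/min, so V(t) = 19.1 + 0.37000 t and V(109) = 59.430 m³.
Species balance (pure solvent in): dm/dt = −Q_out · m/V(t).
Separate: dm/m = −Q_out dt/V(t) ⇒ ln(m/m₀) = −(Q_out/(Q_in−Q_out)) ln(V/V₀).
m = m₀ (V₀/V)^(Q_out/(Q_in−Q_out)) = 13.6 × (19.1/59.430)^(3.0270) = 0.43782 mol.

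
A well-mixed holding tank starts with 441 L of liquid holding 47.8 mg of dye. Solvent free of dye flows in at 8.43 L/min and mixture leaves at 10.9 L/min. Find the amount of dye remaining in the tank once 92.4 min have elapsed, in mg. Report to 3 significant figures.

Let m(t) be the amount of dye. Volume: V(t) = V₀ + (Q_in − Q_out) t = 441 − 2.4700 t; V(92.4) = 212.77 L.
Solute balance: dm/dt = 0 − Q_out C = −Q_out m/V(t).
dm/m = −Q_out dt/(V₀ − 2.4700 t); integrating gives ln(m/m₀) = −(Q_out/(Q_in−Q_out)) ln(V/V₀).
m = m₀ (V₀/V)^(Q_out/(Q_in−Q_out)) = 47.8 × (441/212.77)^(-4.4130) = 1.9170 mg.

1.92 mg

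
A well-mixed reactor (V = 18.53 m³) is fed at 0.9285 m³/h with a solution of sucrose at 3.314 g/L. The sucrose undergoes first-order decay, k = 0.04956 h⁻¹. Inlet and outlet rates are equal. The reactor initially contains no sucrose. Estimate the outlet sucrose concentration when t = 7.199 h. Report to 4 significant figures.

0.8531 g/L

Accumulation = in − out − consumed: V dC/dt = Q C_in − Q C − k V C.
dC/dt = (Q/V) C_in − (Q/V + k) C; effective rate a = Q/V + k = 0.0501079 + 0.04956 = 0.0996679 h⁻¹.
C_ss = Q C_in/(Q + kV) = 1.66611 g/L; C(t) = C_ss + (C₀ − C_ss) e^(−a t).
C(7.199) = 1.66611 + (-1.66611)·e^(−0.0996679·7.199) = 1.66611 + (-1.66611)·0.487966 = 0.853105 g/L.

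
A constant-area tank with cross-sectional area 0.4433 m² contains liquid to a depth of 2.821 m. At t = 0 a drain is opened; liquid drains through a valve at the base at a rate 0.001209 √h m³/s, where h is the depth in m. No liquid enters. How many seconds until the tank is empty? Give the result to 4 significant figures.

1232 s

A dh/dt = −Q_out = −0.001209 √h.
This is separable: 2 d(√h)/dt = −0.001209/A, so √h = √h₀ − (0.001209/(2A)) t.
Tank is empty when √h = 0: t_empty = 2A√h₀/0.001209.
t_empty = 2·0.4433·√2.821/0.001209 = 0.886600·1.67958/0.001209 = 1231.69 s.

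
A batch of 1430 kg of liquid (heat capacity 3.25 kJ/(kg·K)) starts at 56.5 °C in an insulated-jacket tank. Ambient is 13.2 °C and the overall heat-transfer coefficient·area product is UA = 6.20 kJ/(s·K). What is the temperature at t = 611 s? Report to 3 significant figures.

First-law balance (no shaft work): M c_p dT/dt = −UA(T − T_amb).
dT/dt = (T_ss − T)/τ with T_ss = T_amb = 13.200 °C, τ = M c_p/UA = 1430·3.25/6.20 = 749.60 s.
Integrating: T(t) = T_ss + (T₀ − T_ss) e^(−t/τ).
T(611) = 13.200 + (43.300)·0.44259 = 32.364 °C.

32.4 °C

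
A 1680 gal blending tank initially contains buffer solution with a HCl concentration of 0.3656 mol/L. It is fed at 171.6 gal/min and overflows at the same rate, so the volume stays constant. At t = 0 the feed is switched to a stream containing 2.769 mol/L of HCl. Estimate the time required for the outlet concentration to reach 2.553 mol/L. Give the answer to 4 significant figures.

23.59 min

Species balance: V dC/dt = Q(C_in − C) ⇒ τ = V/Q = 9.79021 min.
C(t) = C_in + (C₀ − C_in) e^(−t/τ). Set C = 2.553 and solve for t:
e^(−t/τ) = (C − C_in)/(C₀ − C_in) = (2.553 − 2.769)/(0.3656 − 2.769) = 0.0898727
t = −τ ln(…) = 9.79021 × 2.40936 = 23.5882 min.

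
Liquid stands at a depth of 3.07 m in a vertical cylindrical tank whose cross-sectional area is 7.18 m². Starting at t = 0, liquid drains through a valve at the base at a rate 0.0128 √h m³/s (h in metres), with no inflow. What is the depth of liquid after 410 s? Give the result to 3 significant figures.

A dh/dt = −Q_out = −0.0128 √h.
Separate and integrate: 2(√h − √h₀) = −(0.0128/A) t.
√h = √3.07 − 0.0128·410/(2·7.18) = 1.7521 − 0.36546 = 1.3867.
h = 1.3867² = 1.9229 m.

1.92 m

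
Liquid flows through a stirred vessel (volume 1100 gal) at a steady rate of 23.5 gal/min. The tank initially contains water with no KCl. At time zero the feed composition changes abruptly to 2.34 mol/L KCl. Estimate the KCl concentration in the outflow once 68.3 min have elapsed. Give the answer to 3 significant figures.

Transient balance on the dissolved component: V dC/dt = Q(C_in − C).
Time constant τ = V/Q = 1100/23.5 = 46.809 min.
Solution: C(t) = C_in + (C₀ − C_in) e^(−t/τ).
C(68.3) = 2.34 + (0 − 2.34)·e^(−68.3/46.809) = 2.34 + (-2.3400)·0.23244 = 1.7961 mol/L.

1.80 mol/L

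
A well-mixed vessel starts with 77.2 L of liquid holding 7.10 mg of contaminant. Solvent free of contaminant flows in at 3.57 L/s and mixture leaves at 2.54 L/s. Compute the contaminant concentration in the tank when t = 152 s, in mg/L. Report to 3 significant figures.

Let m(t) be the amount of contaminant. Volume: V(t) = V₀ + (Q_in − Q_out) t = 77.2 + 1.0300 t; V(152) = 233.76 L.
No contaminant enters, so dm/dt = −Q_out · (m/V).
dm/m = −Q_out dt/(V₀ + 1.0300 t); integrating gives ln(m/m₀) = −(Q_out/(Q_in−Q_out)) ln(V/V₀).
m = m₀ (V₀/V)^(Q_out/(Q_in−Q_out)) = 7.10 × (77.2/233.76)^(2.4660) = 0.46209 mg.
C = m/V = 0.46209/233.76 = 0.0019768 mg/L.

0.00198 mg/L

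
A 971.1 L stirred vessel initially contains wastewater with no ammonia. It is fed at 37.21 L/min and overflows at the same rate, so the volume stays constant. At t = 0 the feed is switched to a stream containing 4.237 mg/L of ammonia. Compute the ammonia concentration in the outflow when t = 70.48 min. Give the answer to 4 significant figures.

3.952 mg/L

Accumulation = in − out for the solute gives V dC/dt = Q(C_in − C).
So dC/dt = (C_in − C)/τ with τ = V/Q = 971.1/37.21 = 26.0978 min.
Integrating: C(t) = C_in + (C₀ − C_in) e^(−t/τ).
C(70.48) = 4.237 + (0 − 4.237)·e^(−70.48/26.0978) = 4.237 + (-4.23700)·0.0671646 = 3.95242 mg/L.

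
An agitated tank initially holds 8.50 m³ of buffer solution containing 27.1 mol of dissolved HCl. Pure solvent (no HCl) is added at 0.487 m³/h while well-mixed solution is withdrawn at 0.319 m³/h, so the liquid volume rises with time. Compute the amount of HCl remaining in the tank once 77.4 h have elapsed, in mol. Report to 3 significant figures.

Total volume: dV/dt = Q_in − Q_out = 0.16800 m³/h, so V(t) = 8.50 + 0.16800 t and V(77.4) = 21.503 m³.
No HCl enters, so dm/dt = −Q_out · (m/V).
Separate: dm/m = −Q_out dt/V(t) ⇒ ln(m/m₀) = −(Q_out/(Q_in−Q_out)) ln(V/V₀).
m = m₀ (V₀/V)^(Q_out/(Q_in−Q_out)) = 27.1 × (8.50/21.503)^(1.8988) = 4.6515 mol.

4.65 mol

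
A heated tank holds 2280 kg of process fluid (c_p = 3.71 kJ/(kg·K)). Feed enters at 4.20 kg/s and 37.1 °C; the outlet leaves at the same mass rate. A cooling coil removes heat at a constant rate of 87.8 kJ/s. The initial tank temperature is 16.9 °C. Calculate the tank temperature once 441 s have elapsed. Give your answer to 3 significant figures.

25.0 °C

M c_p dT/dt = ṁ c_p (T_in − T) − Q̇.
Rearrange: dT/dt = (T_ss − T)/τ with τ = M/ṁ = 542.86 s and T_ss = T_in − Q̇/(ṁ c_p) = 31.465 °C.
T approaches T_ss exponentially: T(t) = T_ss + (T₀ − T_ss) e^(−t/τ).
T(441) = 31.465 + (-14.565)·e^(−441/542.86) = 31.465 + (-14.565)·0.44381 = 25.001 °C.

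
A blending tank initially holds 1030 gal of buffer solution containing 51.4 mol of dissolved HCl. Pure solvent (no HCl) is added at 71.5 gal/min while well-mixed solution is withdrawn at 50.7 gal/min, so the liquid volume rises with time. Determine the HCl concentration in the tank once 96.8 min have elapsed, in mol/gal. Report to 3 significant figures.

0.00120 mol/gal

Let m(t) be the amount of HCl. Volume: V(t) = V₀ + (Q_in − Q_out) t = 1030 + 20.800 t; V(96.8) = 3043.4 gal.
No HCl enters, so dm/dt = −Q_out · (m/V).
Separate: dm/m = −Q_out dt/V(t) ⇒ ln(m/m₀) = −(Q_out/(Q_in−Q_out)) ln(V/V₀).
m = m₀ (V₀/V)^(Q_out/(Q_in−Q_out)) = 51.4 × (1030/3043.4)^(2.4375) = 3.6648 mol.
C = m/V = 3.6648/3043.4 = 0.0012042 mol/gal.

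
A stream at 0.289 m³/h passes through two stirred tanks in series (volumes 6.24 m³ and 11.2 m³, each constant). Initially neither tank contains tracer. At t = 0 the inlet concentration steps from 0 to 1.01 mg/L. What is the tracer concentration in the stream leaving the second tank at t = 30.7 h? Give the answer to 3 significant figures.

Species balance on tank i: dCᵢ/dt = (Cᵢ₋₁ − Cᵢ)/τᵢ with τᵢ = Vᵢ/Q.
τ₁ = 6.24/0.289 = 21.592 h; τ₂ = 11.2/0.289 = 38.754 h.
Solving the cascade with C₁(0)=C₂(0)=0 gives C₂(t) = C_in[1 − (τ₁ e^(−t/τ₁) − τ₂ e^(−t/τ₂))/(τ₁ − τ₂)].
At t = 30.7: e^(−t/τ₁) = 0.24127, e^(−t/τ₂) = 0.45286.
C₂ = 1.01·[1 − (21.592·0.24127 − 38.754·0.45286)/(-17.163)] = 1.01·0.28094 = 0.28375 mg/L.

0.284 mg/L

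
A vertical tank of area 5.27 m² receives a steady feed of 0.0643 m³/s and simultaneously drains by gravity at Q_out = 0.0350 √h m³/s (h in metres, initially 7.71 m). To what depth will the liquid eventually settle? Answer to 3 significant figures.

3.38 m

A dh/dt = Q_in − 0.0350 √h. Steady state requires inflow = outflow:
Q_in = 0.0350 √h_ss ⇒ √h_ss = 0.0643/0.0350 = 1.8371.
h_ss = 1.8371² = 3.3751 m. (Since h₀ = 7.71 m > h_ss, the level will fall toward this value.)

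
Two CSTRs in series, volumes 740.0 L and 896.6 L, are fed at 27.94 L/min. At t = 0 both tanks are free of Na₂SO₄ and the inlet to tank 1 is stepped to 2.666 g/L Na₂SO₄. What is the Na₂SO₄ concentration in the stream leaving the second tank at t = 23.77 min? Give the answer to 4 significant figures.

0.5235 g/L

Species balance on tank i: dCᵢ/dt = (Cᵢ₋₁ − Cᵢ)/τᵢ with τᵢ = Vᵢ/Q.
τ₁ = 740.0/27.94 = 26.4853 min; τ₂ = 896.6/27.94 = 32.0902 min.
Tank 1: C₁ = C_in(1 − e^(−t/τ₁)). Tank 2 (τ₁ ≠ τ₂): C₂ = C_in[1 − (τ₁ e^(−t/τ₁) − τ₂ e^(−t/τ₂))/(τ₁ − τ₂)].
At t = 23.77: e^(−t/τ₁) = 0.407596, e^(−t/τ₂) = 0.476768.
C₂ = 2.666·[1 − (26.4853·0.407596 − 32.0902·0.476768)/(-5.60487)] = 2.666·0.196365 = 0.523510 g/L.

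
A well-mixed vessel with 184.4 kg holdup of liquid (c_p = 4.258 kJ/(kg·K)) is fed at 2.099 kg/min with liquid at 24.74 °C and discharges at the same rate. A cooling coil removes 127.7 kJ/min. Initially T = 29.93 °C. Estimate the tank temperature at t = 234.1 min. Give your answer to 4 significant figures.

11.81 °C

M c_p dT/dt = ṁ c_p (T_in − T) − Q̇.
τ = M/ṁ = 87.8514 min; T_ss = T_in − Q̇/(ṁ c_p) = 24.74 − 127.7/(2.099·4.258) = 10.4520 °C.
T approaches T_ss exponentially: T(t) = T_ss + (T₀ − T_ss) e^(−t/τ).
T(234.1) = 10.4520 + (19.4780)·e^(−234.1/87.8514) = 10.4520 + (19.4780)·0.0696183 = 11.8080 °C.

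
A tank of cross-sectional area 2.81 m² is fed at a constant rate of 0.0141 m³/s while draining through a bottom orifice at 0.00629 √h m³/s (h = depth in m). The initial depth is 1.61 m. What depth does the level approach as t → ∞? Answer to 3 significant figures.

Accumulation of liquid (constant cross-section A): A dh/dt = Q_in − 0.00629 √h. At steady state dh/dt = 0:
Q_in = 0.00629 √h_ss ⇒ √h_ss = 0.0141/0.00629 = 2.2417.
h_ss = 2.2417² = 5.0250 m. (Since h₀ = 1.61 m < h_ss, the level will rise toward this value.)

5.03 m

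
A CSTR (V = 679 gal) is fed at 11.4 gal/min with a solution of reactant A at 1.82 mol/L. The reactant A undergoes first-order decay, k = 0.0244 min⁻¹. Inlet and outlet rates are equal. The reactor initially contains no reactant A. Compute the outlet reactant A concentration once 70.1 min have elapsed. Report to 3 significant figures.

Accumulation = in − out − consumed: V dC/dt = Q C_in − Q C − k V C.
dC/dt = (Q/V) C_in − (Q/V + k) C; effective rate a = Q/V + k = 0.016789 + 0.0244 = 0.041189 min⁻¹.
C_ss = Q C_in/(Q + kV) = 0.74186 mol/L; C(t) = C_ss + (C₀ − C_ss) e^(−a t).
C(70.1) = 0.74186 + (-0.74186)·e^(−0.041189·70.1) = 0.74186 + (-0.74186)·0.055722 = 0.70052 mol/L.

0.701 mol/L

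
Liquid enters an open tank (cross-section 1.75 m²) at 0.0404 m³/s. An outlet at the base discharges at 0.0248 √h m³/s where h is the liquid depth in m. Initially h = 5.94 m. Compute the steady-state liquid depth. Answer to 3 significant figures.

Mass balance (ρ constant): A dh/dt = Q_in − 0.0248 √h. At steady state dh/dt = 0:
Q_in = 0.0248 √h_ss ⇒ √h_ss = 0.0404/0.0248 = 1.6290.
h_ss = 1.6290² = 2.6537 m. (Since h₀ = 5.94 m > h_ss, the level will fall toward this value.)

2.65 m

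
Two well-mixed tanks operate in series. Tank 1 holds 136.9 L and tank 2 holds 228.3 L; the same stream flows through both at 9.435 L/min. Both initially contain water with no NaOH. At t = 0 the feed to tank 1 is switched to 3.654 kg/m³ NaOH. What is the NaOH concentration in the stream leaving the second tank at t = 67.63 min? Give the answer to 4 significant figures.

3.148 kg/m³

Each tank obeys Vᵢ dCᵢ/dt = Q(Cᵢ₋₁ − Cᵢ), so τᵢ = Vᵢ/Q.
τ₁ = 136.9/9.435 = 14.5098 min; τ₂ = 228.3/9.435 = 24.1971 min.
Solving the cascade with C₁(0)=C₂(0)=0 gives C₂(t) = C_in[1 − (τ₁ e^(−t/τ₁) − τ₂ e^(−t/τ₂))/(τ₁ − τ₂)].
At t = 67.63: e^(−t/τ₁) = 0.00945713, e^(−t/τ₂) = 0.0611174.
C₂ = 3.654·[1 − (14.5098·0.00945713 − 24.1971·0.0611174)/(-9.68733)] = 3.654·0.861505 = 3.14794 kg/m³.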